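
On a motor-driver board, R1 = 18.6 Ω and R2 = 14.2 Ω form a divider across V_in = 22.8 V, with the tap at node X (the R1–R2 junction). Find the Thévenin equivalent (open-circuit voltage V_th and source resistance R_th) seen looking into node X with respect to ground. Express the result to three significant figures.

V_th ≈ 9.87 V, R_th ≈ 8.05 Ω

With X open, the divider is unloaded: V_th = 22.8 × 14.2/32.80 = 9.871 V.
With V_in suppressed (replaced by a short), R_th = R1 ‖ R2 = (18.60 × 14.2)/(18.60 + 14.2) = 8.052 Ω.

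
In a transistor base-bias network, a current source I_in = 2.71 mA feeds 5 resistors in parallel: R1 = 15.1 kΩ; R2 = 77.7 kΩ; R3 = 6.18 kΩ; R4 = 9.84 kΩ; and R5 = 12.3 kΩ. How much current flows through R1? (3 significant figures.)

I ≈ 0.423 mA

Total conductance ΣG = 1/15.1 + 1/77.7 + 1/6.18 + 1/9.84 + 1/12.3 = 0.4238 (units of 1/kΩ).
Current divider: I(R1) = I_in · G_k/ΣG = 2.71 × (0.06623/0.4238) = 2.71 × 0.1563 = 0.4234 mA.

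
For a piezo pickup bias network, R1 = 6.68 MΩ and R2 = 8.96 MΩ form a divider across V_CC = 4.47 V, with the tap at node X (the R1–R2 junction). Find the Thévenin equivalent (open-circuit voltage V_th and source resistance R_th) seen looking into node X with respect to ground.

V_th is the unloaded tap voltage: V_CC · R2/(R1+R2) = 4.47 × 0.5729 = 2.561 V.
Zeroing V_CC shorts the top of R1 to ground, so R_th = R1 ‖ R2 = 3.827 MΩ.

V_th ≈ 2.56 V, R_th ≈ 3.83 MΩ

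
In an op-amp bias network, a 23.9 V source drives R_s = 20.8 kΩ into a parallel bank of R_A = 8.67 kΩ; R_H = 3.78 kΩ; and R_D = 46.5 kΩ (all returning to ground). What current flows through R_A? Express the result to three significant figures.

Combine the parallel branches: R_p = (1/8.67 + 1/3.78 + 1/46.5)⁻¹ = 2.491 kΩ.
V_A = 23.9 × 2.491/23.29 = 2.556 V.
I(R_A) = V_A / R_A = 2.556/8.67 = 0.2949 mA.

I ≈ 0.295 mA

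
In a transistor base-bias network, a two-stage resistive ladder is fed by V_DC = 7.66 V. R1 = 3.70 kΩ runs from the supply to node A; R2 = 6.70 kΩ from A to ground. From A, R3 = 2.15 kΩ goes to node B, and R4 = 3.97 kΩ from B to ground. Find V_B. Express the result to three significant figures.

V_B ≈ 2.30 V

Node A sees R2 in parallel with the series input of stage 2, R3 + R4 = 6.120 kΩ.
Effective lower resistance at A: R2 ‖ 6.120 = 3.198 kΩ.
V_A = 7.66 × 3.198/(3.70 + 3.198) = 3.552 V.
Stage 2 is unloaded, so V_B = V_A · R4/(R3+R4) = 3.552 × 3.97/6.120 = 2.304 V.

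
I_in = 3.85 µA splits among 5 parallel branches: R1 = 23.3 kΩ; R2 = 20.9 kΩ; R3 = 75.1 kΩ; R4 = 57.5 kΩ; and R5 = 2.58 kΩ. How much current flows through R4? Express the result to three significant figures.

I ≈ 0.132 µA

Conductances: ΣG = 1/23.3 + 1/20.9 + 1/75.1 + 1/57.5 + 1/2.58 = 0.5091 (1/kΩ).
R4 takes the fraction G_k/ΣG = 0.01739/0.5091 = 0.03416, so I = 3.85 × 0.03416 = 0.1315 µA.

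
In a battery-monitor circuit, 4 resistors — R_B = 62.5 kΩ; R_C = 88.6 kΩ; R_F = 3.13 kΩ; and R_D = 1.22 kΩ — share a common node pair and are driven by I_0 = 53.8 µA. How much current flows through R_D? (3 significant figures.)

Conductances: ΣG = 1/62.5 + 1/88.6 + 1/3.13 + 1/1.22 = 1.166 (1/kΩ).
R_D takes the fraction G_k/ΣG = 0.8197/1.166 = 0.7027, so I = 53.8 × 0.7027 = 37.81 µA.

I ≈ 37.8 µA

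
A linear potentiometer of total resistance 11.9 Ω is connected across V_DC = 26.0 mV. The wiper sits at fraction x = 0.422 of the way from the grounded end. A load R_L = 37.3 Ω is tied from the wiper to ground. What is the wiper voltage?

Lower segment x·R_p = 5.022 Ω; upper segment (1−x)·R_p = 6.878 Ω.
R_L loads the lower segment: effective lower R = 4.426 Ω.
Then V_out = V_DC · 4.426/(6.878 + 4.426) = 10.18 mV.

V_out ≈ 10.2 mV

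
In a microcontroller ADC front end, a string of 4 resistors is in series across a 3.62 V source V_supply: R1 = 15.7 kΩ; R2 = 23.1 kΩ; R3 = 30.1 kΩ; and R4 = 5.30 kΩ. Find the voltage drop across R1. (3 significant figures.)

V ≈ 0.766 V

Series total: ΣR = 15.7 + 23.1 + 30.1 + 5.30 = 74.20 kΩ.
By the voltage-divider rule, V = 3.62 × 15.70/74.20 = 0.7660 V.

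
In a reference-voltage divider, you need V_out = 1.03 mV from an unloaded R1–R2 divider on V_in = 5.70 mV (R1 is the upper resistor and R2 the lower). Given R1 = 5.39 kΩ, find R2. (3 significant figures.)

R2 ≈ 1.19 kΩ

V_out/V_in = R2/(R1+R2) = 0.1807.
Rearranging, R2 = R1·k/(1−k) = 5.39 × 0.2206 = 1.189 kΩ.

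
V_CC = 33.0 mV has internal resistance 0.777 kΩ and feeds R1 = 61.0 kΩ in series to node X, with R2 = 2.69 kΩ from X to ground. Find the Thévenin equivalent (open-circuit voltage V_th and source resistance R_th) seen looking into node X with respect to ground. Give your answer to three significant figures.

R1' = 0.777 + 61.0 = 61.78 kΩ (source resistance + R1).
With X open, the divider is unloaded: V_th = 33.0 × 2.69/64.47 = 1.377 mV.
With V_CC suppressed (replaced by a short), R_th = R1' ‖ R2 = (61.78 × 2.69)/(61.78 + 2.69) = 2.578 kΩ.

V_th ≈ 1.38 mV, R_th ≈ 2.58 kΩ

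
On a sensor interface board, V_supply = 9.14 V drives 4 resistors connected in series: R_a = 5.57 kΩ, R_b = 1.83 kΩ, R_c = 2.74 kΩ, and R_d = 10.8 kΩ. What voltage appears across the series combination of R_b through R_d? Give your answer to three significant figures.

V ≈ 6.71 V

Series total: ΣR = 5.57 + 1.83 + 2.74 + 10.8 = 20.94 kΩ.
R_{R_b..R_d} = 1.83 + 2.74 + 10.8 = 15.37 kΩ.
By the voltage-divider rule, V = 9.14 × 15.37/20.94 = 6.709 V.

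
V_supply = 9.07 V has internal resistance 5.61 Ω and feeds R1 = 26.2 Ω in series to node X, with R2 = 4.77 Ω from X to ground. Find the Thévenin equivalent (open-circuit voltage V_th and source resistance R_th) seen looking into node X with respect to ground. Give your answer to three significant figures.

V_th ≈ 1.18 V, R_th ≈ 4.15 Ω

R1' = 5.61 + 26.2 = 31.81 Ω (source resistance + R1).
V_th is the unloaded tap voltage: V_supply · R2/(R1'+R2) = 9.07 × 0.1304 = 1.183 V.
With V_supply suppressed (replaced by a short), R_th = R1' ‖ R2 = (31.81 × 4.77)/(31.81 + 4.77) = 4.148 Ω.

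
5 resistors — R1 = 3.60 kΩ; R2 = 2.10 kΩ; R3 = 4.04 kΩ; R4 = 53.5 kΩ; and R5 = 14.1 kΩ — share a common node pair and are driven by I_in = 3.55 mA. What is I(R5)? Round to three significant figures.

I ≈ 0.231 mA

ΣG = 1/3.60 + 1/2.10 + 1/4.04 + 1/53.5 + 1/14.1 = 1.091.
Current divider: I(R5) = I_in · G_k/ΣG = 3.55 × (0.07092/1.091) = 3.55 × 0.06500 = 0.2308 mA.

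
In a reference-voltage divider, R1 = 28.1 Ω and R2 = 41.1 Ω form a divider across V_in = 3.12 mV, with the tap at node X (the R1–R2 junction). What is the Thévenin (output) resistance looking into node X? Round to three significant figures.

Looking into X with the source shorted: R_th = R1·R2/(R1+R2) = 28.10 × 41.1/69.20 = 16.69 Ω.

R_th ≈ 16.7 Ω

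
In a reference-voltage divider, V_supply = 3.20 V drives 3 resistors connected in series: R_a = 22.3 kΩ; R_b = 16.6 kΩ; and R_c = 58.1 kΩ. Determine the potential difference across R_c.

V ≈ 1.92 V

ΣR = 22.3 + 16.6 + 58.1 = 97.00 kΩ.
Voltage divider: V = V_supply · (58.10 / 97.00) = 3.20 × 0.5990 = 1.917 V.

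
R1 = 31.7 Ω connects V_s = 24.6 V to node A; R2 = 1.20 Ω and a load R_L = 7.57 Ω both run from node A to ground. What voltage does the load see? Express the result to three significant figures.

The load sits in parallel with R2, giving an effective lower resistance R2' = R2·R_L/(R2+R_L) = 1.036 Ω.
Voltage divider with the loaded lower leg: V_out = 24.6 × 1.036/(31.7 + 1.036) = 24.6 × 0.03164 = 0.7784 V.
(Unloaded it would be 0.897 V; the load pulls it down.)

V_out ≈ 0.778 V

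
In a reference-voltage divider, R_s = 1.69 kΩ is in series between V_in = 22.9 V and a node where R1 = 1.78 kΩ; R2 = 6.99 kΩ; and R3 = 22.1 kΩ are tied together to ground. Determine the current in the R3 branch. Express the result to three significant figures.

Combine the parallel branches: R_p = (1/1.78 + 1/6.99 + 1/22.1)⁻¹ = 1.333 kΩ.
Node voltage V_A = V_in · R_p/(R_s + R_p) = 22.9 × 0.4410 = 10.10 V.
I(R3) = V_A / R3 = 10.10/22.1 = 0.4569 mA.
(Check via current divider: I_total = 7.575 mA; share G_k/ΣG = 0.06032 → same result.)

I ≈ 0.457 mA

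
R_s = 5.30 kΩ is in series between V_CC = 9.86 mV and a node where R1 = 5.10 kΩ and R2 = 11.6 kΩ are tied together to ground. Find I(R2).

I ≈ 0.341 µA

Combine the parallel branches: R_p = (1/5.10 + 1/11.6)⁻¹ = 3.543 kΩ.
V_A = 9.86 × 3.543/8.843 = 3.950 mV.
I(R2) = V_A / R2 = 3.950/11.6 = 0.3405 µA.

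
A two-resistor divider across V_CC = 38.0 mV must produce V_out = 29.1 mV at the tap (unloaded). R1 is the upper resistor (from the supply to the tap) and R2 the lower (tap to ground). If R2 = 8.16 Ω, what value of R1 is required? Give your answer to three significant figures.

R1 ≈ 2.50 Ω

Required fraction k = V_out/V_CC = 0.7658.
Rearranging, R1 = R2·(1−k)/k = 8.16 × 0.3058 = 2.496 Ω.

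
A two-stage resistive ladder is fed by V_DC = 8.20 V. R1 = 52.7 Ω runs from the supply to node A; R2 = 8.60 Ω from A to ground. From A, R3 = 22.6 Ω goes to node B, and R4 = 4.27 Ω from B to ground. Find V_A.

Node A sees R2 in parallel with the series input of stage 2, R3 + R4 = 26.87 Ω.
Effective lower resistance at A: R2 ‖ 26.87 = 6.515 Ω.
So V_A = 8.20 × 0.1100 = 0.9022 V.

V_A ≈ 0.902 V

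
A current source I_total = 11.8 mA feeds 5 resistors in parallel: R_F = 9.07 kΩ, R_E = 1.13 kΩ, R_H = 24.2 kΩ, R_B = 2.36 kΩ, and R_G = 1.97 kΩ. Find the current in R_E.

Total conductance ΣG = 1/9.07 + 1/1.13 + 1/24.2 + 1/2.36 + 1/1.97 = 1.968 (units of 1/kΩ).
Current divider: I(R_E) = I_total · G_k/ΣG = 11.8 × (0.8850/1.968) = 11.8 × 0.4497 = 5.306 mA.

I ≈ 5.31 mA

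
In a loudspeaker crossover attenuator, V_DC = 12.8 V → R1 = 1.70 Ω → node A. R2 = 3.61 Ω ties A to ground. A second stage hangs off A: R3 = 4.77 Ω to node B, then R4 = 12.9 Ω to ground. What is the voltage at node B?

V_B ≈ 5.96 V

Node A sees R2 in parallel with the series input of stage 2, R3 + R4 = 17.67 Ω.
Effective lower resistance at A: R2 ‖ 17.67 = 2.998 Ω.
So V_A = 12.8 × 0.6381 = 8.168 V.
V_B = V_A × 0.7301 = 5.963 V.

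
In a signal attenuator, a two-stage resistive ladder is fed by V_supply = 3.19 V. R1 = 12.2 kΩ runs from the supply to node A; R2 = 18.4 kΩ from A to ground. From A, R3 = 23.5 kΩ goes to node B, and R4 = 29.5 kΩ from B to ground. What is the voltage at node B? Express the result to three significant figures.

Node A sees R2 in parallel with the series input of stage 2, R3 + R4 = 53.00 kΩ.
Effective lower resistance at A: R2 ‖ 53.00 = 13.66 kΩ.
V_A = 3.19 × 13.66/(12.2 + 13.66) = 1.685 V.
Then the unloaded second divider: V_B = V_A × R4/(R3+R4) = 1.685 × 0.5566 = 0.9378 V.

V_B ≈ 0.938 V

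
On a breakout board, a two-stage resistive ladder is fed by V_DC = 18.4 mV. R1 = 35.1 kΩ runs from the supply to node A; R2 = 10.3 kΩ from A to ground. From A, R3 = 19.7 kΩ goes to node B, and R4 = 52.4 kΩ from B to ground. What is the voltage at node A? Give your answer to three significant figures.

Looking into the second stage from A: R3 + R4 = 72.10 kΩ appears in parallel with R2.
Effective lower resistance at A: R2 ‖ 72.10 = 9.012 kΩ.
So V_A = 18.4 × 0.2043 = 3.759 mV.

V_A ≈ 3.76 mV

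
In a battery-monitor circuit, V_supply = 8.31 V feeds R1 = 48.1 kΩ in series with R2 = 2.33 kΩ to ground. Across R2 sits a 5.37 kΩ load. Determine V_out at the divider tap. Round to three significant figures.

V_out ≈ 0.272 V

First combine the lower leg with the load: R2 ‖ R_L = 1.625 kΩ.
Then V_out = V_supply · R2'/(R1 + R2') = 8.31 × 1.625/49.72 = 0.2716 V.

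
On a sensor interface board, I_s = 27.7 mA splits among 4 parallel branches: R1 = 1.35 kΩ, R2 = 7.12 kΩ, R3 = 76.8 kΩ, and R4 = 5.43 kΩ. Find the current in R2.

ΣG = 1/1.35 + 1/7.12 + 1/76.8 + 1/5.43 = 1.078.
Current divider: I(R2) = I_s · G_k/ΣG = 27.7 × (0.1404/1.078) = 27.7 × 0.1302 = 3.608 mA.

I ≈ 3.61 mA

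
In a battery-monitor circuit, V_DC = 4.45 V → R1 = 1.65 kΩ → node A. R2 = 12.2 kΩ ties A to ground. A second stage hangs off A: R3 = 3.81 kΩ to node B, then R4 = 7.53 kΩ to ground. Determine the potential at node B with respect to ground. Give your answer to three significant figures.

V_B ≈ 2.31 V

The second stage (R3 + R4 = 11.34 kΩ) loads node A in parallel with R2.
R2 ‖ (R3+R4) = 5.877 kΩ.
So V_A = 4.45 × 0.7808 = 3.475 V.
Stage 2 is unloaded, so V_B = V_A · R4/(R3+R4) = 3.475 × 7.53/11.34 = 2.307 V.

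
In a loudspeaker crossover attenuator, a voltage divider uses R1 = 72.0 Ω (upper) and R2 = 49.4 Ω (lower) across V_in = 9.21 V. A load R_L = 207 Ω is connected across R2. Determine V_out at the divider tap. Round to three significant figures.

V_out ≈ 3.28 V

R2 ‖ R_L = (49.4 × 207)/(49.4 + 207) = 39.88 Ω.
Then V_out = V_in · R2'/(R1 + R2') = 9.21 × 39.88/111.9 = 3.283 V.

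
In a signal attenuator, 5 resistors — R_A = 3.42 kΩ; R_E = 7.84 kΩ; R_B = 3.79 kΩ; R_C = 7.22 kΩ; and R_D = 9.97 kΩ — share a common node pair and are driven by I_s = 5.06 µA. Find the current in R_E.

Total conductance ΣG = 1/3.42 + 1/7.84 + 1/3.79 + 1/7.22 + 1/9.97 = 0.9226 (units of 1/kΩ).
By the current-divider rule, I = I_s · G_k/ΣG = 5.06 × 0.1383 = 0.6995 µA.

I ≈ 0.700 µA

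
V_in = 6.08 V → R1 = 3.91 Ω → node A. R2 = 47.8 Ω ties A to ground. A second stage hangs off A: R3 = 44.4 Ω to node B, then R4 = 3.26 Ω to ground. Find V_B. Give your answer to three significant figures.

V_B ≈ 0.357 V

Node A sees R2 in parallel with the series input of stage 2, R3 + R4 = 47.66 Ω.
Effective lower resistance at A: R2 ‖ 47.66 = 23.86 Ω.
V_A = 6.08 × 23.86/(3.91 + 23.86) = 5.224 V.
Stage 2 is unloaded, so V_B = V_A · R4/(R3+R4) = 5.224 × 3.26/47.66 = 0.3573 V.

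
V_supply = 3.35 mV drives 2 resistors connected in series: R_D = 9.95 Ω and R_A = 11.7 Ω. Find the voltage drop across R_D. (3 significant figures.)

ΣR = 9.95 + 11.7 = 21.65 Ω.
V = V_supply · R/ΣR = 3.35 × 0.4596 = 1.540 mV.

V ≈ 1.54 mV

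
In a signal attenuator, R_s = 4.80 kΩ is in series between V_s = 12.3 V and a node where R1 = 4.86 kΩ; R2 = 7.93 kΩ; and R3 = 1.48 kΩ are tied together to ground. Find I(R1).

I ≈ 0.434 mA

Parallel bank: R_p = 1/(1/4.86 + 1/7.93 + 1/1.48) = 0.9925 kΩ.
V_A = 12.3 × 0.9925/5.793 = 2.108 V.
I(R1) = V_A / R1 = 2.108/4.86 = 0.4336 mA.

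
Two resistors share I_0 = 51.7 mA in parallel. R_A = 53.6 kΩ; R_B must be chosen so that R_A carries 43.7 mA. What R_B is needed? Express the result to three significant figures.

R_B ≈ 293 kΩ

Two-branch current divider: I_A = I_0 · R_B/(R_A + R_B).
With f = 0.8453, R_B = R_A · f/(1−f) = 53.6 × 5.462 = 292.8 kΩ.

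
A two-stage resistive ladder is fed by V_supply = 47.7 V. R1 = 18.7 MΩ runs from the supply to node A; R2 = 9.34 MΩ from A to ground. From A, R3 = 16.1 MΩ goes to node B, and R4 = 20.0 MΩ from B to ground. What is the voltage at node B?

The second stage (R3 + R4 = 36.10 MΩ) loads node A in parallel with R2.
R2 ‖ (R3+R4) = 7.420 MΩ.
V_A = 47.7 × 7.420/(18.7 + 7.420) = 13.55 V.
Stage 2 is unloaded, so V_B = V_A · R4/(R3+R4) = 13.55 × 20.0/36.10 = 7.507 V.

V_B ≈ 7.51 V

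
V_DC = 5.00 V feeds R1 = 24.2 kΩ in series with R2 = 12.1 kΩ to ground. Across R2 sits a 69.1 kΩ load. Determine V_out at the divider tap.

V_out ≈ 1.49 V

The load sits in parallel with R2, giving an effective lower resistance R2' = R2·R_L/(R2+R_L) = 10.30 kΩ.
Now apply the divider: V_out = 5.00 × 0.2985 = 1.492 V.
(Unloaded it would be 1.67 V; the load pulls it down.)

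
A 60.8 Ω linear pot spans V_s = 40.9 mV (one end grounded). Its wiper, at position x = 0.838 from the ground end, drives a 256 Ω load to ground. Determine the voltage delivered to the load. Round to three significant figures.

V_out ≈ 33.2 mV

Split the track: R_lower = x·R_p = 50.95 Ω, R_upper = (1−x)·R_p = 9.850 Ω.
(x·R_p) ‖ R_L = 42.49 Ω.
Loaded-divider output: V_out = 40.9 × 0.8118 = 33.20 mV.
(Unloaded: V_out = x·V_s = 34.3 mV.)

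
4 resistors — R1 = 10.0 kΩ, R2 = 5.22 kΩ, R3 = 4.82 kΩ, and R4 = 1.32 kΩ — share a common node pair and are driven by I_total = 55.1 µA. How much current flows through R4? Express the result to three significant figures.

Total conductance ΣG = 1/10.0 + 1/5.22 + 1/4.82 + 1/1.32 = 1.257 (units of 1/kΩ).
Current divider: I(R4) = I_total · G_k/ΣG = 55.1 × (0.7576/1.257) = 55.1 × 0.6029 = 33.22 µA.

I ≈ 33.2 µA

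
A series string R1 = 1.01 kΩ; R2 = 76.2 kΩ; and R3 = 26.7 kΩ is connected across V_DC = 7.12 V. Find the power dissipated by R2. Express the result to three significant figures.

P ≈ 0.358 mW

Series current I = V_DC/ΣR = 7.12/103.9 = 0.06852 mA.
V(R2) = I·R = 5.221 V; P = V·I = 5.221 × 0.06852 = 0.3578 mW.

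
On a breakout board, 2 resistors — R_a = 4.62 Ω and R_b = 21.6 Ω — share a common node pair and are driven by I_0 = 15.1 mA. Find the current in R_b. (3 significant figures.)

For two parallel branches, I_k = I_0 · (other R)/(sum of R).
So I = 15.1 × 4.62/26.22 = 2.661 mA.

I ≈ 2.66 mA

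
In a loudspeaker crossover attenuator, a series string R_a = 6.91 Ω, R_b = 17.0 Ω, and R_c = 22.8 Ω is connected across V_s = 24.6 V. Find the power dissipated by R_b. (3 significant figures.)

Series current I = V_s/ΣR = 24.6/46.71 = 0.5267 A.
P(R_b) = I²·R_b = (0.5267)² × 17.0 = 4.715 W.

P ≈ 4.72 W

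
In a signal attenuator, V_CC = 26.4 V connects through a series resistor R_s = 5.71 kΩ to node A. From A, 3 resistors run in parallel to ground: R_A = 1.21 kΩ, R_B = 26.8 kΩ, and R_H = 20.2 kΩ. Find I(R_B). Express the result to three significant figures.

I ≈ 0.159 mA

Combine the parallel branches: R_p = (1/1.21 + 1/26.8 + 1/20.2)⁻¹ = 1.095 kΩ.
V_A = 26.4 × 1.095/6.805 = 4.248 V.
I(R_B) = V_A / R_B = 4.248/26.8 = 0.1585 mA.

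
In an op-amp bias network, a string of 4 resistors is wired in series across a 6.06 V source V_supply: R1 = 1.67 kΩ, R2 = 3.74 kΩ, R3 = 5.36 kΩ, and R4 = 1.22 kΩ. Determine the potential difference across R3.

V ≈ 2.71 V

Total series resistance ΣR = 1.67 + 3.74 + 5.36 + 1.22 = 11.99 kΩ.
V = V_supply · R/ΣR = 6.06 × 0.4470 = 2.709 V.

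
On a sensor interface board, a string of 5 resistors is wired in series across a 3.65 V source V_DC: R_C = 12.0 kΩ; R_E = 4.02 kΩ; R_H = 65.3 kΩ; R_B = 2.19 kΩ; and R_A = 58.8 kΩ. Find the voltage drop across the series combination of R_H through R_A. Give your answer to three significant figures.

Total series resistance ΣR = 12.0 + 4.02 + 65.3 + 2.19 + 58.8 = 142.3 kΩ.
R_{R_H..R_A} = 65.3 + 2.19 + 58.8 = 126.3 kΩ.
By the voltage-divider rule, V = 3.65 × 126.3/142.3 = 3.239 V.

V ≈ 3.24 V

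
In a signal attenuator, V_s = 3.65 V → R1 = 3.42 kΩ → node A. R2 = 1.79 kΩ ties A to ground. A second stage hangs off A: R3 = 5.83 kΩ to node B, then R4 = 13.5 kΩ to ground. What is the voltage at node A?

V_A ≈ 1.18 V

Looking into the second stage from A: R3 + R4 = 19.33 kΩ appears in parallel with R2.
Effective lower resistance at A: R2 ‖ 19.33 = 1.638 kΩ.
V_A = 3.65 × 1.638/(3.42 + 1.638) = 1.182 V.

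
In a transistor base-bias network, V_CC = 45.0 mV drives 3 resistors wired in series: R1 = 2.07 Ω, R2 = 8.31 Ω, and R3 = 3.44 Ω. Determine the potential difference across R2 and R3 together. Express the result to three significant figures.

Series total: ΣR = 2.07 + 8.31 + 3.44 = 13.82 Ω.
R_{R2..R3} = 8.31 + 3.44 = 11.75 Ω.
Voltage divider: V = V_CC · (11.75 / 13.82) = 45.0 × 0.8502 = 38.26 mV.

V ≈ 38.3 mV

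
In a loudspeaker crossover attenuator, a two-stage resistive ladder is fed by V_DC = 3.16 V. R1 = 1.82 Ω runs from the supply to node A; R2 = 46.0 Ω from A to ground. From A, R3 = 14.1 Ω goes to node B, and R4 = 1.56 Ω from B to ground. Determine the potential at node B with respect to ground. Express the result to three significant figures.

V_B ≈ 0.272 V

Looking into the second stage from A: R3 + R4 = 15.66 Ω appears in parallel with R2.
Effective lower resistance at A: R2 ‖ 15.66 = 11.68 Ω.
So V_A = 3.16 × 0.8652 = 2.734 V.
Stage 2 is unloaded, so V_B = V_A · R4/(R3+R4) = 2.734 × 1.56/15.66 = 0.2724 V.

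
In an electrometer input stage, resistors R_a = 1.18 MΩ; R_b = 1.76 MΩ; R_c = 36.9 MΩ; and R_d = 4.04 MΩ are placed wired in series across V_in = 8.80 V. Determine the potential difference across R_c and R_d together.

V ≈ 8.21 V

Series total: ΣR = 1.18 + 1.76 + 36.9 + 4.04 = 43.88 MΩ.
R_{R_c..R_d} = 36.9 + 4.04 = 40.94 MΩ.
V = V_in · R/ΣR = 8.80 × 0.9330 = 8.210 V.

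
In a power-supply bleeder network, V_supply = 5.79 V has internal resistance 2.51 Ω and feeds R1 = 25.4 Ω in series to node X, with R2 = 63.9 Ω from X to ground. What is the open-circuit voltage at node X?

R1' = 2.51 + 25.4 = 27.91 Ω (source resistance + R1).
V_th is the unloaded tap voltage: V_supply · R2/(R1'+R2) = 5.79 × 0.6960 = 4.030 V.

V_th ≈ 4.03 V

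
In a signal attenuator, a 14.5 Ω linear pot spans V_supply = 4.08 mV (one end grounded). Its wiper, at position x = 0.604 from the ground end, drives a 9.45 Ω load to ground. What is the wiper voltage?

Lower segment x·R_p = 8.758 Ω; upper segment (1−x)·R_p = 5.742 Ω.
(x·R_p) ‖ R_L = 4.545 Ω.
Then V_out = V_supply · 4.545/(5.742 + 4.545) = 1.803 mV.
(Unloaded: V_out = x·V_supply = 2.46 mV.)

V_out ≈ 1.80 mV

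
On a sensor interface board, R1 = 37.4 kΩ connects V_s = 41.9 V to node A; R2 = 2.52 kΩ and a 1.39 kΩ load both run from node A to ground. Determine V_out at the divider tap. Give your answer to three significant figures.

V_out ≈ 0.980 V

First combine the lower leg with the load: R2 ‖ R_L = 0.8959 kΩ.
Then V_out = V_s · R2'/(R1 + R2') = 41.9 × 0.8959/38.30 = 0.9802 V.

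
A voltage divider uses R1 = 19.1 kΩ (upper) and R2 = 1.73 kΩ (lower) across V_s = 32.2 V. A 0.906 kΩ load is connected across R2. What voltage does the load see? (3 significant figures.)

V_out ≈ 0.972 V

The load sits in parallel with R2, giving an effective lower resistance R2' = R2·R_L/(R2+R_L) = 0.5946 kΩ.
Voltage divider with the loaded lower leg: V_out = 32.2 × 0.5946/(19.1 + 0.5946) = 32.2 × 0.03019 = 0.9722 V.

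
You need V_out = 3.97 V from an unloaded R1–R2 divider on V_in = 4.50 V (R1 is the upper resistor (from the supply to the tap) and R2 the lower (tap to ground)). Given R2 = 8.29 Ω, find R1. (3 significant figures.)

R1 ≈ 1.11 Ω

Required fraction k = V_out/V_in = 0.8822.
R1 = R2·(1/k − 1) = 8.29 × 0.1335 = 1.107 Ω.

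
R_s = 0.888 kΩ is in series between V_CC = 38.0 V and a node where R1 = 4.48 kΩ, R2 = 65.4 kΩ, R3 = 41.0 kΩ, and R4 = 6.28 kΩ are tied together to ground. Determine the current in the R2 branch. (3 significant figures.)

Parallel bank: R_p = 1/(1/4.48 + 1/65.4 + 1/41.0 + 1/6.28) = 2.369 kΩ.
V_A = 38.0 × 2.369/3.257 = 27.64 V.
I(R2) = V_A / R2 = 27.64/65.4 = 0.4226 mA.

I ≈ 0.423 mA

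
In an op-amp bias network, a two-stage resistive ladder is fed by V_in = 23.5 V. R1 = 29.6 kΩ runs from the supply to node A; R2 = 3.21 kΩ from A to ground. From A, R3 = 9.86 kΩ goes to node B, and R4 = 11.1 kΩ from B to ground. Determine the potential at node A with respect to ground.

The second stage (R3 + R4 = 20.96 kΩ) loads node A in parallel with R2.
Effective lower resistance at A: R2 ‖ 20.96 = 2.784 kΩ.
First divider: V_A = V_in · 2.784/(29.6 + 2.784) = 2.020 V.

V_A ≈ 2.02 V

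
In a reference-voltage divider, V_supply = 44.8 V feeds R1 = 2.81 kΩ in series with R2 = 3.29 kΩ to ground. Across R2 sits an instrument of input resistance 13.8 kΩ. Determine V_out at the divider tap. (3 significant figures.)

First combine the lower leg with the load: R2 ‖ R_L = 2.657 kΩ.
Now apply the divider: V_out = 44.8 × 0.4860 = 21.77 V.

V_out ≈ 21.8 V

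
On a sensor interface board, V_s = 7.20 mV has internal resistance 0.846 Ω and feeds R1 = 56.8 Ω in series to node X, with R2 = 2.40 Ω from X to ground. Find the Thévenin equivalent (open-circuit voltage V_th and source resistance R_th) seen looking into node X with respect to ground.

V_th ≈ 0.288 mV, R_th ≈ 2.30 Ω

R1' = 0.846 + 56.8 = 57.65 Ω (source resistance + R1).
V_th is the unloaded tap voltage: V_s · R2/(R1'+R2) = 7.20 × 0.03997 = 0.2878 mV.
Looking into X with the source shorted: R_th = R1'·R2/(R1'+R2) = 57.65 × 2.40/60.05 = 2.304 Ω.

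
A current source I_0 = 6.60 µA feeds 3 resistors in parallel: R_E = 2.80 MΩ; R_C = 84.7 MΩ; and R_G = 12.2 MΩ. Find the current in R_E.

ΣG = 1/2.80 + 1/84.7 + 1/12.2 = 0.4509.
R_E takes the fraction G_k/ΣG = 0.3571/0.4509 = 0.7920, so I = 6.60 × 0.7920 = 5.227 µA.

I ≈ 5.23 µA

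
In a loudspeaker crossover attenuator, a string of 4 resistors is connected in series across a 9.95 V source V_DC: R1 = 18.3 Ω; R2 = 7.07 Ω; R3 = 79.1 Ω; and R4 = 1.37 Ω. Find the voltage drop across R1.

Series total: ΣR = 18.3 + 7.07 + 79.1 + 1.37 = 105.8 Ω.
Voltage divider: V = V_DC · (18.30 / 105.8) = 9.95 × 0.1729 = 1.720 V.

V ≈ 1.72 V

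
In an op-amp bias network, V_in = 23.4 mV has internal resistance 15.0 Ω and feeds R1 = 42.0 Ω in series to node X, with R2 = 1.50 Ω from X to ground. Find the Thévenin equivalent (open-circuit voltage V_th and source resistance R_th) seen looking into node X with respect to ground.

V_th ≈ 0.600 mV, R_th ≈ 1.46 Ω

R1' = 15.0 + 42.0 = 57.00 Ω (source resistance + R1).
Open-circuit (no load on X): V_th = V_in · R2/(R1' + R2) = 23.4 × 1.50/(57.00 + 1.50) = 0.6000 mV.
With V_in suppressed (replaced by a short), R_th = R1' ‖ R2 = (57.00 × 1.50)/(57.00 + 1.50) = 1.462 Ω.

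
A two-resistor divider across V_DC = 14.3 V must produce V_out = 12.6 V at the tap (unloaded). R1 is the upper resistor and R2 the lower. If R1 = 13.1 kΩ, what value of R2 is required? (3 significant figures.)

Required fraction k = V_out/V_DC = 0.8811.
Rearranging, R2 = R1·k/(1−k) = 13.1 × 7.412 = 97.09 kΩ.

R2 ≈ 97.1 kΩ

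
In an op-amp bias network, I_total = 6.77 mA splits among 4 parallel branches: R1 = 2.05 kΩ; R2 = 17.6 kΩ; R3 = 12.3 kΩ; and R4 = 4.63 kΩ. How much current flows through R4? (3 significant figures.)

I ≈ 1.74 mA

ΣG = 1/2.05 + 1/17.6 + 1/12.3 + 1/4.63 = 0.8419.
By the current-divider rule, I = I_total · G_k/ΣG = 6.77 × 0.2565 = 1.737 mA.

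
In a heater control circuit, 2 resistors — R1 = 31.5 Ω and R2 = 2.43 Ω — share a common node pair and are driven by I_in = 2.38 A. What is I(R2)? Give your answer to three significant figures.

I ≈ 2.21 A

With just two branches, the current splits inversely with resistance.
So I = 2.38 × 31.5/33.93 = 2.210 A.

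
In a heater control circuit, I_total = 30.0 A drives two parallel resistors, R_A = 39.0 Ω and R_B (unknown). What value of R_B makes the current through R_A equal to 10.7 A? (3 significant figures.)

R_B ≈ 21.6 Ω

In a two-way split, I_A/I_total = R_B/(R_A + R_B).
10.7/30.0 = R_B/(R_A + R_B) → R_B = R_A · (0.3567)/(1 − 0.3567) = 39.0 × 0.5544 = 21.62 Ω.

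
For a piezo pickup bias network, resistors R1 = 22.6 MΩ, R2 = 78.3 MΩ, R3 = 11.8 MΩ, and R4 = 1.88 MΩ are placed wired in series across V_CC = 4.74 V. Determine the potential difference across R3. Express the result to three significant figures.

V ≈ 0.488 V

ΣR = 22.6 + 78.3 + 11.8 + 1.88 = 114.6 MΩ.
V = V_CC · R/ΣR = 4.74 × 0.1030 = 0.4881 V.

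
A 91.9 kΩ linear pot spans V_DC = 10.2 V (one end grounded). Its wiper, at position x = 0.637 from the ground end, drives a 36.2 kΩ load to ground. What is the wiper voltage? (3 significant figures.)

Split the track: R_lower = x·R_p = 58.54 kΩ, R_upper = (1−x)·R_p = 33.36 kΩ.
R_L loads the lower segment: effective lower R = 22.37 kΩ.
V_out = 10.2 × 22.37/(33.36 + 22.37) = 4.094 V.

V_out ≈ 4.09 V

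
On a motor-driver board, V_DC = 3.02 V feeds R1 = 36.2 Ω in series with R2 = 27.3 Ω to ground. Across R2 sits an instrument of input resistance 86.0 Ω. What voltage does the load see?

V_out ≈ 1.10 V

First combine the lower leg with the load: R2 ‖ R_L = 20.72 Ω.
Now apply the divider: V_out = 3.02 × 0.3640 = 1.099 V.
(Unloaded it would be 1.30 V; the load pulls it down.)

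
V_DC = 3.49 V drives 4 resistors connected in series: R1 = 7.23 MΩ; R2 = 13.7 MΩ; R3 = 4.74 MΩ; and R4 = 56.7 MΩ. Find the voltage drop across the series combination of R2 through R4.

Series total: ΣR = 7.23 + 13.7 + 4.74 + 56.7 = 82.37 MΩ.
R_{R2..R4} = 13.7 + 4.74 + 56.7 = 75.14 MΩ.
V = V_DC · R/ΣR = 3.49 × 0.9122 = 3.184 V.

V ≈ 3.18 V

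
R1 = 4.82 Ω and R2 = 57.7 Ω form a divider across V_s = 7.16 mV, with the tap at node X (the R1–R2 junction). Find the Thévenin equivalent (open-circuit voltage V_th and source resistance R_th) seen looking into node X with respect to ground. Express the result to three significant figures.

Open-circuit (no load on X): V_th = V_s · R2/(R1 + R2) = 7.16 × 57.7/(4.820 + 57.7) = 6.608 mV.
Zeroing V_s shorts the top of R1 to ground, so R_th = R1 ‖ R2 = 4.448 Ω.

V_th ≈ 6.61 mV, R_th ≈ 4.45 Ω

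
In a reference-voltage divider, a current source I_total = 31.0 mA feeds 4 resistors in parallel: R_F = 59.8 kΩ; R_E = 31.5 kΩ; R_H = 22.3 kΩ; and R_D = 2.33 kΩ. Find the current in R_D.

I ≈ 25.5 mA

Conductances: ΣG = 1/59.8 + 1/31.5 + 1/22.3 + 1/2.33 = 0.5225 (1/kΩ).
R_D takes the fraction G_k/ΣG = 0.4292/0.5225 = 0.8214, so I = 31.0 × 0.8214 = 25.46 mA.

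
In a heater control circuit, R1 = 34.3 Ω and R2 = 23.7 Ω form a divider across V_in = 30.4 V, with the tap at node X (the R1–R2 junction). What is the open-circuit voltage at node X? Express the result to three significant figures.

With X open, the divider is unloaded: V_th = 30.4 × 23.7/58.00 = 12.42 V.

V_th ≈ 12.4 V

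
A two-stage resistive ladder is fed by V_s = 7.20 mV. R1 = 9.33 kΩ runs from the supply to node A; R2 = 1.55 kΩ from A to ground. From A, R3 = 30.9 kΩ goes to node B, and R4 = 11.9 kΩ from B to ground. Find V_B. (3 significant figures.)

Looking into the second stage from A: R3 + R4 = 42.80 kΩ appears in parallel with R2.
Effective lower resistance at A: R2 ‖ 42.80 = 1.496 kΩ.
So V_A = 7.20 × 0.1382 = 0.9948 mV.
Then the unloaded second divider: V_B = V_A × R4/(R3+R4) = 0.9948 × 0.2780 = 0.2766 mV.

V_B ≈ 0.277 mV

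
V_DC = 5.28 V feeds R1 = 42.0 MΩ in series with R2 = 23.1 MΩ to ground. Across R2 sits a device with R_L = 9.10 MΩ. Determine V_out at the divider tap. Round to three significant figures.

V_out ≈ 0.710 V

First combine the lower leg with the load: R2 ‖ R_L = 6.528 MΩ.
Now apply the divider: V_out = 5.28 × 0.1345 = 0.7103 V.
(Unloaded it would be 1.87 V; the load pulls it down.)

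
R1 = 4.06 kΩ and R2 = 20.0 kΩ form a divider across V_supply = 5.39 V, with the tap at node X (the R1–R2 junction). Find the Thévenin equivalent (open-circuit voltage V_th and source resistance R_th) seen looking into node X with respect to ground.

V_th is the unloaded tap voltage: V_supply · R2/(R1+R2) = 5.39 × 0.8313 = 4.480 V.
Looking into X with the source shorted: R_th = R1·R2/(R1+R2) = 4.060 × 20.0/24.06 = 3.375 kΩ.

V_th ≈ 4.48 V, R_th ≈ 3.37 kΩ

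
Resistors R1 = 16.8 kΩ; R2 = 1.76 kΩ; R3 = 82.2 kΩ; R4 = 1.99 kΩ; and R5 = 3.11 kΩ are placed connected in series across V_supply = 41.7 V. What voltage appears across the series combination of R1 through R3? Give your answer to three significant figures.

V ≈ 39.7 V

Series total: ΣR = 16.8 + 1.76 + 82.2 + 1.99 + 3.11 = 105.9 kΩ.
R_{R1..R3} = 16.8 + 1.76 + 82.2 = 100.8 kΩ.
By the voltage-divider rule, V = 41.7 × 100.8/105.9 = 39.69 V.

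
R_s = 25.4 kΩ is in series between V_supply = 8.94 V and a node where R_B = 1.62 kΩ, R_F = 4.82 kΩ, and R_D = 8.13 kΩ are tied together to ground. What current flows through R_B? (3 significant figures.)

I ≈ 0.220 mA

Combine the parallel branches: R_p = (1/1.62 + 1/4.82 + 1/8.13)⁻¹ = 1.055 kΩ.
V_A = 8.94 × 1.055/26.46 = 0.3566 V.
Branch current I = V_A/R_B = 0.3566/1.62 = 0.2201 mA.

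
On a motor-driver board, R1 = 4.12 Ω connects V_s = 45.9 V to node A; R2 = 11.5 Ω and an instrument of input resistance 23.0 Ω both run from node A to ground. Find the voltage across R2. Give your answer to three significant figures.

R2 ‖ R_L = (11.5 × 23.0)/(11.5 + 23.0) = 7.667 Ω.
Now apply the divider: V_out = 45.9 × 0.6505 = 29.86 V.
(Unloaded it would be 33.8 V; the load pulls it down.)

V_out ≈ 29.9 V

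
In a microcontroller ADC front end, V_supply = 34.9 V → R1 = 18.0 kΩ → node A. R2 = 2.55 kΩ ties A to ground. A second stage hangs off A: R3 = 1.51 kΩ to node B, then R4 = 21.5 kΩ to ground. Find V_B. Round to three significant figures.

V_B ≈ 3.69 V

Looking into the second stage from A: R3 + R4 = 23.01 kΩ appears in parallel with R2.
Effective lower resistance at A: R2 ‖ 23.01 = 2.296 kΩ.
V_A = 34.9 × 2.296/(18.0 + 2.296) = 3.947 V.
Stage 2 is unloaded, so V_B = V_A · R4/(R3+R4) = 3.947 × 21.5/23.01 = 3.688 V.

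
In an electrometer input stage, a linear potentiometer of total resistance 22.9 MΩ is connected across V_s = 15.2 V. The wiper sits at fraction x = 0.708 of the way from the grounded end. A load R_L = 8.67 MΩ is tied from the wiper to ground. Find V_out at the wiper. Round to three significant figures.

Lower segment x·R_p = 16.21 MΩ; upper segment (1−x)·R_p = 6.687 MΩ.
R_L loads the lower segment: effective lower R = 5.649 MΩ.
V_out = 15.2 × 5.649/(6.687 + 5.649) = 6.961 V.

V_out ≈ 6.96 V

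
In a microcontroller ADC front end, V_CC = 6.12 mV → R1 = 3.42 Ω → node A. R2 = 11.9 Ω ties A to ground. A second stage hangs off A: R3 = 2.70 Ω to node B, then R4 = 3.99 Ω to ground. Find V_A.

Looking into the second stage from A: R3 + R4 = 6.690 Ω appears in parallel with R2.
Effective lower resistance at A: R2 ‖ 6.690 = 4.282 Ω.
So V_A = 6.12 × 0.5560 = 3.403 mV.

V_A ≈ 3.40 mV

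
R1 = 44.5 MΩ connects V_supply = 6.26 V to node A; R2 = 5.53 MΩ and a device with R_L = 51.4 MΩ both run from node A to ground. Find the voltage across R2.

The load sits in parallel with R2, giving an effective lower resistance R2' = R2·R_L/(R2+R_L) = 4.993 MΩ.
Now apply the divider: V_out = 6.26 × 0.1009 = 0.6315 V.
(Unloaded it would be 0.692 V; the load pulls it down.)

V_out ≈ 0.632 V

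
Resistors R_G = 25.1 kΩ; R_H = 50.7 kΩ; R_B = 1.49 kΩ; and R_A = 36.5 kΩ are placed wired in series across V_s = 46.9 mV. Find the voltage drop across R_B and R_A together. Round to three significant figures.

ΣR = 25.1 + 50.7 + 1.49 + 36.5 = 113.8 kΩ.
R_{R_B..R_A} = 1.49 + 36.5 = 37.99 kΩ.
By the voltage-divider rule, V = 46.9 × 37.99/113.8 = 15.66 mV.

V ≈ 15.7 mV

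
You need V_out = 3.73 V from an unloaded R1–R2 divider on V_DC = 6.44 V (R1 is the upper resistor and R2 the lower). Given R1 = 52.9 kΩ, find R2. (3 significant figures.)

R2 ≈ 72.8 kΩ

The divider ratio is R2/(R1+R2) = 3.73/6.44 = 0.5792.
So R2 = R1 · V_out/(V_DC − V_out) = 52.9 × 3.73/(6.44 − 3.73) = 52.9 × 1.376 = 72.81 kΩ.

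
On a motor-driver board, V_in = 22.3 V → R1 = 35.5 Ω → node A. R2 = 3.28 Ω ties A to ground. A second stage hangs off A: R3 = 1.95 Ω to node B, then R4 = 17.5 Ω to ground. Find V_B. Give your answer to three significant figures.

V_B ≈ 1.47 V

Looking into the second stage from A: R3 + R4 = 19.45 Ω appears in parallel with R2.
R2 ‖ (R3+R4) = 2.807 Ω.
V_A = 22.3 × 2.807/(35.5 + 2.807) = 1.634 V.
V_B = V_A × 0.8997 = 1.470 V.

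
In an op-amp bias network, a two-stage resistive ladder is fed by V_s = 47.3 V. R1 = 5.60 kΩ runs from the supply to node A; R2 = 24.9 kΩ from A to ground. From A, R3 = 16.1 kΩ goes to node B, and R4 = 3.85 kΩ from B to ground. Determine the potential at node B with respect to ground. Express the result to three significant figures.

V_B ≈ 6.06 V

Looking into the second stage from A: R3 + R4 = 19.95 kΩ appears in parallel with R2.
Effective lower resistance at A: R2 ‖ 19.95 = 11.08 kΩ.
First divider: V_A = V_s · 11.08/(5.60 + 11.08) = 31.42 V.
Stage 2 is unloaded, so V_B = V_A · R4/(R3+R4) = 31.42 × 3.85/19.95 = 6.063 V.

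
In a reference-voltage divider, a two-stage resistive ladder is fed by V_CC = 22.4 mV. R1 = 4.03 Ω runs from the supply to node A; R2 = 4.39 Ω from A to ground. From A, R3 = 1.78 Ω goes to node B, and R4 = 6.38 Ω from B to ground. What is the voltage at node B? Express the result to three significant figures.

Node A sees R2 in parallel with the series input of stage 2, R3 + R4 = 8.160 Ω.
Effective lower resistance at A: R2 ‖ 8.160 = 2.854 Ω.
First divider: V_A = V_CC · 2.854/(4.03 + 2.854) = 9.287 mV.
Then the unloaded second divider: V_B = V_A × R4/(R3+R4) = 9.287 × 0.7819 = 7.261 mV.

V_B ≈ 7.26 mV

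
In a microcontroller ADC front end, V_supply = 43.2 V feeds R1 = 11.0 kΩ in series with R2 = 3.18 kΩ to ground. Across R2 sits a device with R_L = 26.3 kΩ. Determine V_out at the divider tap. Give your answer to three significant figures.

V_out ≈ 8.86 V

R2 ‖ R_L = (3.18 × 26.3)/(3.18 + 26.3) = 2.837 kΩ.
Voltage divider with the loaded lower leg: V_out = 43.2 × 2.837/(11.0 + 2.837) = 43.2 × 0.2050 = 8.857 V.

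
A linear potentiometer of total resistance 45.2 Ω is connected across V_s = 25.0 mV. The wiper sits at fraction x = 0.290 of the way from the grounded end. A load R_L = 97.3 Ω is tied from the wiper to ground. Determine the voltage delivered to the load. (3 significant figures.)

V_out ≈ 6.62 mV

Split the track: R_lower = x·R_p = 13.11 Ω, R_upper = (1−x)·R_p = 32.09 Ω.
R_L loads the lower segment: effective lower R = 11.55 Ω.
V_out = 25.0 × 11.55/(32.09 + 11.55) = 6.617 mV.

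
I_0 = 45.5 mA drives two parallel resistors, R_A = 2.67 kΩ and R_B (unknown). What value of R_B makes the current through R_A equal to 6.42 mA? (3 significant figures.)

Two-branch current divider: I_A = I_0 · R_B/(R_A + R_B).
6.42/45.5 = R_B/(R_A + R_B) → R_B = R_A · (0.1411)/(1 − 0.1411) = 2.67 × 0.1643 = 0.4386 kΩ.

R_B ≈ 0.439 kΩ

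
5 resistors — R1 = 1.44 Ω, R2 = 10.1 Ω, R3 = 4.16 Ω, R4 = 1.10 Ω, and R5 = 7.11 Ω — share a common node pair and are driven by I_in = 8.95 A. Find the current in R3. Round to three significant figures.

Conductances: ΣG = 1/1.44 + 1/10.1 + 1/4.16 + 1/1.10 + 1/7.11 = 2.084 (1/Ω).
Current divider: I(R3) = I_in · G_k/ΣG = 8.95 × (0.2404/2.084) = 8.95 × 0.1154 = 1.033 A.

I ≈ 1.03 A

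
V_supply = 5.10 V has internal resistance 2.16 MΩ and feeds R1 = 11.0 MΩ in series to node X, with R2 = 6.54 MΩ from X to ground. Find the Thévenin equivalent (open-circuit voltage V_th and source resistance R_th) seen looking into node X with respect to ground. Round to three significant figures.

V_th ≈ 1.69 V, R_th ≈ 4.37 MΩ

R1' = 2.16 + 11.0 = 13.16 MΩ (source resistance + R1).
V_th is the unloaded tap voltage: V_supply · R2/(R1'+R2) = 5.10 × 0.3320 = 1.693 V.
Looking into X with the source shorted: R_th = R1'·R2/(R1'+R2) = 13.16 × 6.54/19.70 = 4.369 MΩ.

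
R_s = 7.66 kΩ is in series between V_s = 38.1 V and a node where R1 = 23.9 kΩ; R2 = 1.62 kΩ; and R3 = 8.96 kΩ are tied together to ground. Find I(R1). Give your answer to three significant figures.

Parallel bank: R_p = 1/(1/23.9 + 1/1.62 + 1/8.96) = 1.297 kΩ.
Node voltage V_A = V_s · R_p/(R_s + R_p) = 38.1 × 0.1448 = 5.519 V.
I(R1) = V_A / R1 = 5.519/23.9 = 0.2309 mA.

I ≈ 0.231 mA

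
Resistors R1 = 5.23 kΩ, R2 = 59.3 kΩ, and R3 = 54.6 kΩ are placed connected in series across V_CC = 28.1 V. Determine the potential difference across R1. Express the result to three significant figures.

Series total: ΣR = 5.23 + 59.3 + 54.6 = 119.1 kΩ.
Voltage divider: V = V_CC · (5.230 / 119.1) = 28.1 × 0.04390 = 1.234 V.

V ≈ 1.23 V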